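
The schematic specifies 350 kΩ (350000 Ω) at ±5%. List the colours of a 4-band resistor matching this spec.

350000 Ω = 35 × 10^4.
3 → orange
5 → green
Multiplier 10^4 → yellow.
±5% tolerance → gold.

orange, green, yellow, gold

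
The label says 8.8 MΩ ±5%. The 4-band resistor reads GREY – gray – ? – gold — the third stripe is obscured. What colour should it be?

green

8800000 Ω = 88 × 10^5.
The third band is the multiplier, 10^5, which is green.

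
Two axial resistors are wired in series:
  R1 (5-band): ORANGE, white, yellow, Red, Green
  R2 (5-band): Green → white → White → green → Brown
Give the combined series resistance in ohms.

R1: orange, white, yellow → 394; red ×10^2 → 39400 Ω.
R2: green, white, white → 599; green ×10^5 → 59900000 Ω.
Series: 39400 + 59900000 = 59939400 Ω.

59939400 Ω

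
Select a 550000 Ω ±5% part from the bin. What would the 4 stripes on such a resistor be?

green, green, yellow, gold

550000 Ω = 55 × 10^4.
5 → green
5 → green
Multiplier 10^4 → yellow.
±5% tolerance → gold.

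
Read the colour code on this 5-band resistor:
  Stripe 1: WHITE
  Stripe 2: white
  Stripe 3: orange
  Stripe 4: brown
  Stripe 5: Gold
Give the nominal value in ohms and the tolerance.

9930 Ω ±5%

White → 9 (first significant figure)
White → 9 (second significant figure)
Orange → 3 (third significant figure)
Brown → ×10 multiplier
Gold → ±5% tolerance
993 × 10 = 9930 Ω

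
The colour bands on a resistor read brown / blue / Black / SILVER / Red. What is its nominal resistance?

Brown → 1 (first significant figure)
Blue → 6 (second significant figure)
Black → 0 (third significant figure)
Silver → ×0.01 multiplier
160 × 0.01 = 1.6 Ω

1.6 Ω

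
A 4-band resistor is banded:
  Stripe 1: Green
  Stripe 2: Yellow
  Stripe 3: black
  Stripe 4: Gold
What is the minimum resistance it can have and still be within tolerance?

51.3 Ω

Green → 5 (first significant figure)
Yellow → 4 (second significant figure)
Black → ×1 multiplier
Gold → ±5% tolerance
54 × 1 = 54 Ω
Minimum = 54 × (1 − 5/100) = 51.3 Ω.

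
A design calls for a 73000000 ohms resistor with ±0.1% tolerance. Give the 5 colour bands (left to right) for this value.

violet, orange, black, green, violet

73000000 Ω = 730 × 10^5.
7 → violet
3 → orange
0 → black
Multiplier 10^5 → green.
±0.1% tolerance → violet.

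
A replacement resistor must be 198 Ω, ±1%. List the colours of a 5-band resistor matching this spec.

brown, white, grey, black, brown

198 Ω = 198 × 10^0.
1 → brown
9 → white
8 → grey
Multiplier 10^0 → black.
±1% tolerance → brown.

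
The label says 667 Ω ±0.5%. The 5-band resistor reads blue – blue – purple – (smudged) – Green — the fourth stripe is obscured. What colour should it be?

black

667 Ω = 667 × 10^0.
The fourth band is the multiplier, 10^0, which is black.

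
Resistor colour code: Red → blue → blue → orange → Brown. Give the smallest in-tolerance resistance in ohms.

263340 Ω

Red → 2 (first significant figure)
Blue → 6 (second significant figure)
Blue → 6 (third significant figure)
Orange → ×10^3 multiplier
Brown → ±1% tolerance
266 × 1000 = 266000 Ω
Smallest = 266000 × (1 − 1/100) = 263340 Ω.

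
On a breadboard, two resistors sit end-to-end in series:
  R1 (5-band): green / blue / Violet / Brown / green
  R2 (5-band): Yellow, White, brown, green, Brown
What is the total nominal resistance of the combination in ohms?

R1: green, blue, violet → 567; brown ×10 → 5670 Ω.
R2: yellow, white, brown → 491; green ×10^5 → 49100000 Ω.
Series: 5670 + 49100000 = 49105670 Ω.

49105670 Ω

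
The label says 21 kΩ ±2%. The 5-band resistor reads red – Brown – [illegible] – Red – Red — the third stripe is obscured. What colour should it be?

black

21000 Ω = 210 × 10^2.
The third band gives digit 0 of the significand, and 0 is black.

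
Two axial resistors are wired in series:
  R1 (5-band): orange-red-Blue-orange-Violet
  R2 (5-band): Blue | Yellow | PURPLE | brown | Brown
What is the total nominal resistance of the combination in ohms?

R1: orange, red, blue → 326; orange ×10^3 → 326000 Ω.
R2: blue, yellow, violet → 647; brown ×10 → 6470 Ω.
Series: 326000 + 6470 = 332470 Ω.

332470 Ω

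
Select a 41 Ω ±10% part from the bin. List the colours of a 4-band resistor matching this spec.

41 Ω = 41 × 10^0.
4 → yellow
1 → brown
Multiplier 10^0 → black.
±10% tolerance → silver.

yellow, brown, black, silver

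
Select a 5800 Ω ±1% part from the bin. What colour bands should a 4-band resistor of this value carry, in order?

green, grey, red, brown

5800 Ω = 58 × 10^2.
5 → green
8 → grey
Multiplier 10^2 → red.
±1% tolerance → brown.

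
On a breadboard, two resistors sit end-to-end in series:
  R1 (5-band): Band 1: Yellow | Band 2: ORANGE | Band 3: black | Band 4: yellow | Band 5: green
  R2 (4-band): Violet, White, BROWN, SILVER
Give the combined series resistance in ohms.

4300790 Ω

R1: yellow, orange, black → 430; yellow ×10^4 → 4300000 Ω.
R2: violet, white → 79; brown ×10 → 790 Ω.
Series: 4300000 + 790 = 4300790 Ω.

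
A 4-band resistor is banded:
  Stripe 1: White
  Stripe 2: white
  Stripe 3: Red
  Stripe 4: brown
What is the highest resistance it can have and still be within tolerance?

9999 Ω

White → 9 (first significant figure)
White → 9 (second significant figure)
Red → ×10^2 multiplier
Brown → ±1% tolerance
99 × 100 = 9900 Ω
Highest = 9900 × (1 + 1/100) = 9999 Ω.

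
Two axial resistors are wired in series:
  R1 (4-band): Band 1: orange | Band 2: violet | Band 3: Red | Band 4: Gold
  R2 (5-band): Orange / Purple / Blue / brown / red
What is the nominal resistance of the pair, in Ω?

R1: orange, violet → 37; red ×10^2 → 3700 Ω.
R2: orange, violet, blue → 376; brown ×10 → 3760 Ω.
Series: 3700 + 3760 = 7460 Ω.

7460 Ω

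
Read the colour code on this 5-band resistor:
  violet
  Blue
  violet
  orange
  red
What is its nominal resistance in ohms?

Violet → 7 (first significant figure)
Blue → 6 (second significant figure)
Violet → 7 (third significant figure)
Orange → ×10^3 multiplier
767 × 1000 = 767000 Ω

767000 Ω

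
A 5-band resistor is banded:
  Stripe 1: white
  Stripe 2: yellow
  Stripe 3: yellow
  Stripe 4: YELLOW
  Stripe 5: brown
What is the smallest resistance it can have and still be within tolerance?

White → 9 (first significant figure)
Yellow → 4 (second significant figure)
Yellow → 4 (third significant figure)
Yellow → ×10^4 multiplier
Brown → ±1% tolerance
944 × 10000 = 9440000 Ω
Smallest = 9440000 × (1 − 1/100) = 9345600 Ω.

9345600 Ω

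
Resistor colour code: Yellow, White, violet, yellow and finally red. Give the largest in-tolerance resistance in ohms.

5069400 Ω

Yellow → 4 (first significant figure)
White → 9 (second significant figure)
Violet → 7 (third significant figure)
Yellow → ×10^4 multiplier
Red → ±2% tolerance
497 × 10000 = 4970000 Ω
Largest = 4970000 × (1 + 2/100) = 5069400 Ω.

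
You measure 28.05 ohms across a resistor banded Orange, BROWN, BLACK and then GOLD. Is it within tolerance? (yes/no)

Orange → 3 (first significant figure)
Brown → 1 (second significant figure)
Black → ×1 multiplier
Gold → ±5% tolerance
31 × 1 = 31 Ω
Allowed range: 29.45 Ω to 32.55 Ω.
28.05 ohms lies outside that range.

no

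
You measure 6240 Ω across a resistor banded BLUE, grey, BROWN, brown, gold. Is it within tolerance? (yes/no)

Blue → 6 (first significant figure)
Grey → 8 (second significant figure)
Brown → 1 (third significant figure)
Brown → ×10 multiplier
Gold → ±5% tolerance
681 × 10 = 6810 Ω
Allowed range: 6469.5 Ω to 7150.5 Ω.
6240 Ω lies outside that range.

no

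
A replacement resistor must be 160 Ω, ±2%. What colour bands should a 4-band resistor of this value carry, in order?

160 Ω = 16 × 10^1.
1 → brown
6 → blue
Multiplier 10^1 → brown.
±2% tolerance → red.

brown, blue, brown, red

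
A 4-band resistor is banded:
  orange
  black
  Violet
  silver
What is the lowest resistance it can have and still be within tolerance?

Orange → 3 (first significant figure)
Black → 0 (second significant figure)
Violet → ×10^7 multiplier
Silver → ±10% tolerance
30 × 10000000 = 300000000 Ω
Lowest = 300000000 × (1 − 10/100) = 270000000 Ω.

270000000 Ω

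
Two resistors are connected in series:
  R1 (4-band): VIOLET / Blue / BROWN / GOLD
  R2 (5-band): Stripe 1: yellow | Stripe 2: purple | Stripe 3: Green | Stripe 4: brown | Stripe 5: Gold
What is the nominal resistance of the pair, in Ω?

5510 Ω

R1: violet, blue → 76; brown ×10 → 760 Ω.
R2: yellow, violet, green → 475; brown ×10 → 4750 Ω.
Series: 760 + 4750 = 5510 Ω.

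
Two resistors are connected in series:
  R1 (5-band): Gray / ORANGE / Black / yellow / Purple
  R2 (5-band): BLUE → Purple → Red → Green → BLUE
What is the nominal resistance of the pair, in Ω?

R1: grey, orange, black → 830; yellow ×10^4 → 8300000 Ω.
R2: blue, violet, red → 672; green ×10^5 → 67200000 Ω.
Series: 8300000 + 67200000 = 75500000 Ω.

75500000 Ω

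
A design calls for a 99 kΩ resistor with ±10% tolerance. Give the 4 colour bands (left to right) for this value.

99000 Ω = 99 × 10^3.
9 → white
9 → white
Multiplier 10^3 → orange.
±10% tolerance → silver.

white, white, orange, silver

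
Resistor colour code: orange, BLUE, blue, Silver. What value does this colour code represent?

36000000 Ω

Orange → 3 (first significant figure)
Blue → 6 (second significant figure)
Blue → ×10^6 multiplier
36 × 1000000 = 36000000 Ω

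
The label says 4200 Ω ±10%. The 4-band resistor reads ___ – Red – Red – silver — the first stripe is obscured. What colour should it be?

yellow

4200 Ω = 42 × 10^2.
The first band gives digit 4 of the significand, and 4 is yellow.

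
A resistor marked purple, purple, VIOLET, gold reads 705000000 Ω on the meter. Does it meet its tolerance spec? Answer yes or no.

Violet → 7 (first significant figure)
Violet → 7 (second significant figure)
Violet → ×10^7 multiplier
Gold → ±5% tolerance
77 × 10000000 = 770000000 Ω
Allowed range: 731500000 Ω to 808500000 Ω.
705000000 Ω lies outside that range.

no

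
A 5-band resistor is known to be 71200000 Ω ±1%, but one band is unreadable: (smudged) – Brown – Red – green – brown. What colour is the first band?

violet

71200000 Ω = 712 × 10^5.
The first band gives digit 7 of the significand, and 7 is violet.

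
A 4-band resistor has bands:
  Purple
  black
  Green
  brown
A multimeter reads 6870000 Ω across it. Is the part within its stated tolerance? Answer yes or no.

no

Violet → 7 (first significant figure)
Black → 0 (second significant figure)
Green → ×10^5 multiplier
Brown → ±1% tolerance
70 × 100000 = 7000000 Ω
Allowed range: 6930000 Ω to 7070000 Ω.
6870000 Ω lies outside that range.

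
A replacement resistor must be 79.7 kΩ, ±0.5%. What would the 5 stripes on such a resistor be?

violet, white, violet, red, green

79700 Ω = 797 × 10^2.
7 → violet
9 → white
7 → violet
Multiplier 10^2 → red.
±0.5% tolerance → green.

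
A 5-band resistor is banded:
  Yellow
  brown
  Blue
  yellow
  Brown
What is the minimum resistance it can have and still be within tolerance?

Yellow → 4 (first significant figure)
Brown → 1 (second significant figure)
Blue → 6 (third significant figure)
Yellow → ×10^4 multiplier
Brown → ±1% tolerance
416 × 10000 = 4160000 Ω
Minimum = 4160000 × (1 − 1/100) = 4118400 Ω.

4118400 Ω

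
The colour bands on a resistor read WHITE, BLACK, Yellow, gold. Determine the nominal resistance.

900000 Ω

White → 9 (first significant figure)
Black → 0 (second significant figure)
Yellow → ×10^4 multiplier
90 × 10000 = 900000 Ω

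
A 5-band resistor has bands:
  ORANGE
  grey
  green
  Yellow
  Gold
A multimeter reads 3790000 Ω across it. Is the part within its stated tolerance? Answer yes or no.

yes

Orange → 3 (first significant figure)
Grey → 8 (second significant figure)
Green → 5 (third significant figure)
Yellow → ×10^4 multiplier
Gold → ±5% tolerance
385 × 10000 = 3850000 Ω
Allowed range: 3657500 Ω to 4042500 Ω.
3790000 Ω lies inside that range.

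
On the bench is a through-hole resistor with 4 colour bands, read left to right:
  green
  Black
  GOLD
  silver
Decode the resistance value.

5 Ω

Green → 5 (first significant figure)
Black → 0 (second significant figure)
Gold → ×0.1 multiplier
50 × 0.1 = 5 Ω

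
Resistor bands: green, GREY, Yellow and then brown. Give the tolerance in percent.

±1%

The last band, brown, is the tolerance band.
Brown corresponds to ±1%.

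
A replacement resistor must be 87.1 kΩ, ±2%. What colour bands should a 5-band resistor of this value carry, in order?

grey, violet, brown, red, red

87100 Ω = 871 × 10^2.
8 → grey
7 → violet
1 → brown
Multiplier 10^2 → red.
±2% tolerance → red.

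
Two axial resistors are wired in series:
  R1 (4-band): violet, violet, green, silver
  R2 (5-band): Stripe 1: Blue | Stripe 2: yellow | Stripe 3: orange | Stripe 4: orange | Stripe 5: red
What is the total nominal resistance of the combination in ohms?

R1: violet, violet → 77; green ×10^5 → 7700000 Ω.
R2: blue, yellow, orange → 643; orange ×10^3 → 643000 Ω.
Series: 7700000 + 643000 = 8343000 Ω.

8343000 Ω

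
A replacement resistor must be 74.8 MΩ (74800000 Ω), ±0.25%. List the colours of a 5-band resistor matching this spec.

violet, yellow, grey, green, blue

74800000 Ω = 748 × 10^5.
7 → violet
4 → yellow
8 → grey
Multiplier 10^5 → green.
±0.25% tolerance → blue.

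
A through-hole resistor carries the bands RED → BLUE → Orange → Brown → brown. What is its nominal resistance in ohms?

Red → 2 (first significant figure)
Blue → 6 (second significant figure)
Orange → 3 (third significant figure)
Brown → ×10 multiplier
263 × 10 = 2630 Ω

2630 Ω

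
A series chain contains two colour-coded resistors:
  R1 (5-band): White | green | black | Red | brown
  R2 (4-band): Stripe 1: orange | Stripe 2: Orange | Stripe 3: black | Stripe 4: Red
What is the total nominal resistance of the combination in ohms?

R1: white, green, black → 950; red ×10^2 → 95000 Ω.
R2: orange, orange → 33; black ×1 → 33 Ω.
Series: 95000 + 33 = 95033 Ω.

95033 Ω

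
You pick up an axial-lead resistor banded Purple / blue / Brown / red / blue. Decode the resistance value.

Violet → 7 (first significant figure)
Blue → 6 (second significant figure)
Brown → 1 (third significant figure)
Red → ×10^2 multiplier
761 × 100 = 76100 Ω

76100 Ω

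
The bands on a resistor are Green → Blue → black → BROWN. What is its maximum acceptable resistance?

Green → 5 (first significant figure)
Blue → 6 (second significant figure)
Black → ×1 multiplier
Brown → ±1% tolerance
56 × 1 = 56 Ω
Maximum = 56 × (1 + 1/100) = 56.56 Ω.

56.56 Ω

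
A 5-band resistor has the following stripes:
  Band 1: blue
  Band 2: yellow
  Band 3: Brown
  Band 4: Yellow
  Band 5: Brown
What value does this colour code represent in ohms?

Blue → 6 (first significant figure)
Yellow → 4 (second significant figure)
Brown → 1 (third significant figure)
Yellow → ×10^4 multiplier
641 × 10000 = 6410000 Ω

6410000 Ω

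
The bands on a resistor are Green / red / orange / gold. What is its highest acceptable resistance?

54600 Ω

Green → 5 (first significant figure)
Red → 2 (second significant figure)
Orange → ×10^3 multiplier
Gold → ±5% tolerance
52 × 1000 = 52000 Ω
Highest = 52000 × (1 + 5/100) = 54600 Ω.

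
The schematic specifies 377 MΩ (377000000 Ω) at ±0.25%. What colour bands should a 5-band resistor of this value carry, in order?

377000000 Ω = 377 × 10^6.
3 → orange
7 → violet
7 → violet
Multiplier 10^6 → blue.
±0.25% tolerance → blue.

orange, violet, violet, blue, blue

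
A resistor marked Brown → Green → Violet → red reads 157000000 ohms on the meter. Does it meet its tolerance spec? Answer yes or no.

no

Brown → 1 (first significant figure)
Green → 5 (second significant figure)
Violet → ×10^7 multiplier
Red → ±2% tolerance
15 × 10000000 = 150000000 Ω
Allowed range: 147000000 Ω to 153000000 Ω.
157000000 ohms lies outside that range.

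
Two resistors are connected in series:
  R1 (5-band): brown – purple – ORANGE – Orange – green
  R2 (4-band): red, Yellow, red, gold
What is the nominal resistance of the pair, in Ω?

R1: brown, violet, orange → 173; orange ×10^3 → 173000 Ω.
R2: red, yellow → 24; red ×10^2 → 2400 Ω.
Series: 173000 + 2400 = 175400 Ω.

175400 Ω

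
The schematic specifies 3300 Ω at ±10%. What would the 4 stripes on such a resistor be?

orange, orange, red, silver

3300 Ω = 33 × 10^2.
3 → orange
3 → orange
Multiplier 10^2 → red.
±10% tolerance → silver.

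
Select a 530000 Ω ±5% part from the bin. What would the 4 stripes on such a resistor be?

green, orange, yellow, gold

530000 Ω = 53 × 10^4.
5 → green
3 → orange
Multiplier 10^4 → yellow.
±5% tolerance → gold.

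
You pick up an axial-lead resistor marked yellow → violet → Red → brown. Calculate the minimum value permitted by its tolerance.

4653 Ω

Yellow → 4 (first significant figure)
Violet → 7 (second significant figure)
Red → ×10^2 multiplier
Brown → ±1% tolerance
47 × 100 = 4700 Ω
Minimum = 4700 × (1 − 1/100) = 4653 Ω.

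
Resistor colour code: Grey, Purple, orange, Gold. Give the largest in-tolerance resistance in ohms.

Grey → 8 (first significant figure)
Violet → 7 (second significant figure)
Orange → ×10^3 multiplier
Gold → ±5% tolerance
87 × 1000 = 87000 Ω
Largest = 87000 × (1 + 5/100) = 91350 Ω.

91350 Ω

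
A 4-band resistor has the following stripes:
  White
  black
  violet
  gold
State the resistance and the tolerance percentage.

White → 9 (first significant figure)
Black → 0 (second significant figure)
Violet → ×10^7 multiplier
Gold → ±5% tolerance
90 × 10000000 = 900000000 Ω

900000000 Ω ±5%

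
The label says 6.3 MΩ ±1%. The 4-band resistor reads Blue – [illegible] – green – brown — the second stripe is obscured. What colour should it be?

6300000 Ω = 63 × 10^5.
The second band gives digit 3 of the significand, and 3 is orange.

orange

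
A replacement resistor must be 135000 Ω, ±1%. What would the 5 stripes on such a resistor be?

brown, orange, green, orange, brown

135000 Ω = 135 × 10^3.
1 → brown
3 → orange
5 → green
Multiplier 10^3 → orange.
±1% tolerance → brown.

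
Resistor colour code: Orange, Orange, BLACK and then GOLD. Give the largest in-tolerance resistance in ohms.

Orange → 3 (first significant figure)
Orange → 3 (second significant figure)
Black → ×1 multiplier
Gold → ±5% tolerance
33 × 1 = 33 Ω
Largest = 33 × (1 + 5/100) = 34.65 Ω.

34.65 Ω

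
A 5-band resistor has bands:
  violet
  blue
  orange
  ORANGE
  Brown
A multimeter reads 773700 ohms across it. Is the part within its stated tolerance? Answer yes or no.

Violet → 7 (first significant figure)
Blue → 6 (second significant figure)
Orange → 3 (third significant figure)
Orange → ×10^3 multiplier
Brown → ±1% tolerance
763 × 1000 = 763000 Ω
Allowed range: 755370 Ω to 770630 Ω.
773700 ohms lies outside that range.

no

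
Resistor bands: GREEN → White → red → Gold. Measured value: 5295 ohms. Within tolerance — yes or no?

no

Green → 5 (first significant figure)
White → 9 (second significant figure)
Red → ×10^2 multiplier
Gold → ±5% tolerance
59 × 100 = 5900 Ω
Allowed range: 5605 Ω to 6195 Ω.
5295 ohms lies outside that range.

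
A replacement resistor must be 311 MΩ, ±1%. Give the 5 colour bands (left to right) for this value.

orange, brown, brown, blue, brown

311000000 Ω = 311 × 10^6.
3 → orange
1 → brown
1 → brown
Multiplier 10^6 → blue.
±1% tolerance → brown.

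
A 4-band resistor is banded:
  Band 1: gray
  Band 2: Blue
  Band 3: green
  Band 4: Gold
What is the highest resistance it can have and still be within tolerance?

9030000 Ω

Grey → 8 (first significant figure)
Blue → 6 (second significant figure)
Green → ×10^5 multiplier
Gold → ±5% tolerance
86 × 100000 = 8600000 Ω
Highest = 8600000 × (1 + 5/100) = 9030000 Ω.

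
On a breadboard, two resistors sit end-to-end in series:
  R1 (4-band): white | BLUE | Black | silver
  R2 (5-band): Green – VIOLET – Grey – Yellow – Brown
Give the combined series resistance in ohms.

5780096 Ω

R1: white, blue → 96; black ×1 → 96 Ω.
R2: green, violet, grey → 578; yellow ×10^4 → 5780000 Ω.
Series: 96 + 5780000 = 5780096 Ω.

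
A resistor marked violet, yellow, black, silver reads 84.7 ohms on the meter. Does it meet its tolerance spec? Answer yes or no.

Violet → 7 (first significant figure)
Yellow → 4 (second significant figure)
Black → ×1 multiplier
Silver → ±10% tolerance
74 × 1 = 74 Ω
Allowed range: 66.6 Ω to 81.4 Ω.
84.7 ohms lies outside that range.

no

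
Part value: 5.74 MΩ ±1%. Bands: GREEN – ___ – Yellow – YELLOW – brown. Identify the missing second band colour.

5740000 Ω = 574 × 10^4.
The second band gives digit 7 of the significand, and 7 is violet.

violet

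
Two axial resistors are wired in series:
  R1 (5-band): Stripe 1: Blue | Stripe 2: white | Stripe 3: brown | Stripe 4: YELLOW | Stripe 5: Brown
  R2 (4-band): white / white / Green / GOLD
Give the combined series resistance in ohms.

R1: blue, white, brown → 691; yellow ×10^4 → 6910000 Ω.
R2: white, white → 99; green ×10^5 → 9900000 Ω.
Series: 6910000 + 9900000 = 16810000 Ω.

16810000 Ω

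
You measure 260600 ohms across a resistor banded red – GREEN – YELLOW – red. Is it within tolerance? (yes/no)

no

Red → 2 (first significant figure)
Green → 5 (second significant figure)
Yellow → ×10^4 multiplier
Red → ±2% tolerance
25 × 10000 = 250000 Ω
Allowed range: 245000 Ω to 255000 Ω.
260600 ohms lies outside that range.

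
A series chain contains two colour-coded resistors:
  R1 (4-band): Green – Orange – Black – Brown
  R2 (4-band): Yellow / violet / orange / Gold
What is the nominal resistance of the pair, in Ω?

47053 Ω

R1: green, orange → 53; black ×1 → 53 Ω.
R2: yellow, violet → 47; orange ×10^3 → 47000 Ω.
Series: 53 + 47000 = 47053 Ω.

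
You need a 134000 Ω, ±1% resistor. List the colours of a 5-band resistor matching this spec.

134000 Ω = 134 × 10^3.
1 → brown
3 → orange
4 → yellow
Multiplier 10^3 → orange.
±1% tolerance → brown.

brown, orange, yellow, orange, brown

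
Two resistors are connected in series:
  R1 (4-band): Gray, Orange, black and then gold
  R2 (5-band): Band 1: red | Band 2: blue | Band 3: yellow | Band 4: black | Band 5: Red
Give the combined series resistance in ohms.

347 Ω

R1: grey, orange → 83; black ×1 → 83 Ω.
R2: red, blue, yellow → 264; black ×1 → 264 Ω.
Series: 83 + 264 = 347 Ω.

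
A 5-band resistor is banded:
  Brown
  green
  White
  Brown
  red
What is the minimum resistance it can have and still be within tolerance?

Brown → 1 (first significant figure)
Green → 5 (second significant figure)
White → 9 (third significant figure)
Brown → ×10 multiplier
Red → ±2% tolerance
159 × 10 = 1590 Ω
Minimum = 1590 × (1 − 2/100) = 1558.2 Ω.

1558.2 Ω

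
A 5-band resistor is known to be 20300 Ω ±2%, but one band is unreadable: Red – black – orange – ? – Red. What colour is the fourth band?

red

20300 Ω = 203 × 10^2.
The fourth band is the multiplier, 10^2, which is red.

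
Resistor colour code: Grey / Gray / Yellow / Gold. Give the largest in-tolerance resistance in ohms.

Grey → 8 (first significant figure)
Grey → 8 (second significant figure)
Yellow → ×10^4 multiplier
Gold → ±5% tolerance
88 × 10000 = 880000 Ω
Largest = 880000 × (1 + 5/100) = 924000 Ω.

924000 Ω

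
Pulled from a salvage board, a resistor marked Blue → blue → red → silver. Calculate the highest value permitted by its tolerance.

Blue → 6 (first significant figure)
Blue → 6 (second significant figure)
Red → ×10^2 multiplier
Silver → ±10% tolerance
66 × 100 = 6600 Ω
Highest = 6600 × (1 + 10/100) = 7260 Ω.

7260 Ω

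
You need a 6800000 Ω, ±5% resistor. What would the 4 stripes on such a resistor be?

blue, grey, green, gold

6800000 Ω = 68 × 10^5.
6 → blue
8 → grey
Multiplier 10^5 → green.
±5% tolerance → gold.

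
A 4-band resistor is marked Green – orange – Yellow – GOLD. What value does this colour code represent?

Green → 5 (first significant figure)
Orange → 3 (second significant figure)
Yellow → ×10^4 multiplier
53 × 10000 = 530000 Ω

530000 Ω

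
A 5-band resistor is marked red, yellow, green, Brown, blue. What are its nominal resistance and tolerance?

2450 Ω ±0.25%

Red → 2 (first significant figure)
Yellow → 4 (second significant figure)
Green → 5 (third significant figure)
Brown → ×10 multiplier
Blue → ±0.25% tolerance
245 × 10 = 2450 Ω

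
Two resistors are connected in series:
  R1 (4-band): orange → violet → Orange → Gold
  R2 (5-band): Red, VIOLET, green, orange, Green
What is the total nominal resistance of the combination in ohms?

312000 Ω

R1: orange, violet → 37; orange ×10^3 → 37000 Ω.
R2: red, violet, green → 275; orange ×10^3 → 275000 Ω.
Series: 37000 + 275000 = 312000 Ω.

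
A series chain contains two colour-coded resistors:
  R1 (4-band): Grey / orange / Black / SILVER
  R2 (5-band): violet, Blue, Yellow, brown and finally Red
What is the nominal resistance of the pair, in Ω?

R1: grey, orange → 83; black ×1 → 83 Ω.
R2: violet, blue, yellow → 764; brown ×10 → 7640 Ω.
Series: 83 + 7640 = 7723 Ω.

7723 Ω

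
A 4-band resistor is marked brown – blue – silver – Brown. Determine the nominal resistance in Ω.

Brown → 1 (first significant figure)
Blue → 6 (second significant figure)
Silver → ×0.01 multiplier
16 × 0.01 = 0.16 Ω

0.16 Ω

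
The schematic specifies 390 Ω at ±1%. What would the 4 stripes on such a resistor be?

orange, white, brown, brown

390 Ω = 39 × 10^1.
3 → orange
9 → white
Multiplier 10^1 → brown.
±1% tolerance → brown.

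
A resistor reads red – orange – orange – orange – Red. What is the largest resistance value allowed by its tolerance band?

237660 Ω

Red → 2 (first significant figure)
Orange → 3 (second significant figure)
Orange → 3 (third significant figure)
Orange → ×10^3 multiplier
Red → ±2% tolerance
233 × 1000 = 233000 Ω
Largest = 233000 × (1 + 2/100) = 237660 Ω.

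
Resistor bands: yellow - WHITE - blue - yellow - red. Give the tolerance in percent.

The last band, red, is the tolerance band.
Red corresponds to ±2%.

±2%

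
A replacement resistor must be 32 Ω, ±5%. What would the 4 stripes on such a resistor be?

orange, red, black, gold

32 Ω = 32 × 10^0.
3 → orange
2 → red
Multiplier 10^0 → black.
±5% tolerance → gold.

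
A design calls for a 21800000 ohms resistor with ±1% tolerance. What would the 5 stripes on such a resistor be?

21800000 Ω = 218 × 10^5.
2 → red
1 → brown
8 → grey
Multiplier 10^5 → green.
±1% tolerance → brown.

red, brown, grey, green, brown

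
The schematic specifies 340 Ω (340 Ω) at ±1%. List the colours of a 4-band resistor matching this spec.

orange, yellow, brown, brown

340 Ω = 34 × 10^1.
3 → orange
4 → yellow
Multiplier 10^1 → brown.
±1% tolerance → brown.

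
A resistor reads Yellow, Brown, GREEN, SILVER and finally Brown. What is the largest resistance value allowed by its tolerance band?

4.1915 Ω

Yellow → 4 (first significant figure)
Brown → 1 (second significant figure)
Green → 5 (third significant figure)
Silver → ×0.01 multiplier
Brown → ±1% tolerance
415 × 0.01 = 4.15 Ω
Largest = 4.15 × (1 + 1/100) = 4.1915 Ω.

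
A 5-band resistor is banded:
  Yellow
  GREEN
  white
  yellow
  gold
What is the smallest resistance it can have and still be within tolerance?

4360500 Ω

Yellow → 4 (first significant figure)
Green → 5 (second significant figure)
White → 9 (third significant figure)
Yellow → ×10^4 multiplier
Gold → ±5% tolerance
459 × 10000 = 4590000 Ω
Smallest = 4590000 × (1 − 5/100) = 4360500 Ω.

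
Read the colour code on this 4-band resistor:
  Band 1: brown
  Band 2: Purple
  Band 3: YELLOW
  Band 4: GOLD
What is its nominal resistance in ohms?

Brown → 1 (first significant figure)
Violet → 7 (second significant figure)
Yellow → ×10^4 multiplier
17 × 10000 = 170000 Ω

170000 Ω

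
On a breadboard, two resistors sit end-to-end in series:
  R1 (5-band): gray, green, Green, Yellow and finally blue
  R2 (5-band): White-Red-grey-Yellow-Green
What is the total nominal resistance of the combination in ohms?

R1: grey, green, green → 855; yellow ×10^4 → 8550000 Ω.
R2: white, red, grey → 928; yellow ×10^4 → 9280000 Ω.
Series: 8550000 + 9280000 = 17830000 Ω.

17830000 Ω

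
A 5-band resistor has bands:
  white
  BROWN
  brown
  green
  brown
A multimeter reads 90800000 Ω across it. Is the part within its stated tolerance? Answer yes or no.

White → 9 (first significant figure)
Brown → 1 (second significant figure)
Brown → 1 (third significant figure)
Green → ×10^5 multiplier
Brown → ±1% tolerance
911 × 100000 = 91100000 Ω
Allowed range: 90189000 Ω to 92011000 Ω.
90800000 Ω lies inside that range.

yes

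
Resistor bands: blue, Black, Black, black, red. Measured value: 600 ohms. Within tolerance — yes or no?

yes

Blue → 6 (first significant figure)
Black → 0 (second significant figure)
Black → 0 (third significant figure)
Black → ×1 multiplier
Red → ±2% tolerance
600 × 1 = 600 Ω
Allowed range: 588 Ω to 612 Ω.
600 ohms lies inside that range.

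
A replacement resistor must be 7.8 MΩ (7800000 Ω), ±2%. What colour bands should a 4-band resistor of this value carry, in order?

7800000 Ω = 78 × 10^5.
7 → violet
8 → grey
Multiplier 10^5 → green.
±2% tolerance → red.

violet, grey, green, red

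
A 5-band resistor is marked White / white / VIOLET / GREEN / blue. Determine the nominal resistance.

99700000 Ω

White → 9 (first significant figure)
White → 9 (second significant figure)
Violet → 7 (third significant figure)
Green → ×10^5 multiplier
997 × 100000 = 99700000 Ω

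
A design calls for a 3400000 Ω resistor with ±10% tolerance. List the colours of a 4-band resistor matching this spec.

orange, yellow, green, silver

3400000 Ω = 34 × 10^5.
3 → orange
4 → yellow
Multiplier 10^5 → green.
±10% tolerance → silver.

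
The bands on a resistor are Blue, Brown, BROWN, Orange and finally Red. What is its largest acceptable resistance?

623220 Ω

Blue → 6 (first significant figure)
Brown → 1 (second significant figure)
Brown → 1 (third significant figure)
Orange → ×10^3 multiplier
Red → ±2% tolerance
611 × 1000 = 611000 Ω
Largest = 611000 × (1 + 2/100) = 623220 Ω.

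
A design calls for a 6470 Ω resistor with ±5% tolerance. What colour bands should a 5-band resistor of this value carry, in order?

6470 Ω = 647 × 10^1.
6 → blue
4 → yellow
7 → violet
Multiplier 10^1 → brown.
±5% tolerance → gold.

blue, yellow, violet, brown, gold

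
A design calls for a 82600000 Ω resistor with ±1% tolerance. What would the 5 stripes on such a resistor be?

grey, red, blue, green, brown

82600000 Ω = 826 × 10^5.
8 → grey
2 → red
6 → blue
Multiplier 10^5 → green.
±1% tolerance → brown.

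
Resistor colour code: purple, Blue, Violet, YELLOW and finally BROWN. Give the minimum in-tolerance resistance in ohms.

7593300 Ω

Violet → 7 (first significant figure)
Blue → 6 (second significant figure)
Violet → 7 (third significant figure)
Yellow → ×10^4 multiplier
Brown → ±1% tolerance
767 × 10000 = 7670000 Ω
Minimum = 7670000 × (1 − 1/100) = 7593300 Ω.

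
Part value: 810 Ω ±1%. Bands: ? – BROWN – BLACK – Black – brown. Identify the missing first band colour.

810 Ω = 810 × 10^0.
The first band gives digit 8 of the significand, and 8 is grey.

grey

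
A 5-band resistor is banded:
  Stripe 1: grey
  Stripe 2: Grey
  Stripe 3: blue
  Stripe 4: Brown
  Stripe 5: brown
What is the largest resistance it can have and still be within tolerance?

Grey → 8 (first significant figure)
Grey → 8 (second significant figure)
Blue → 6 (third significant figure)
Brown → ×10 multiplier
Brown → ±1% tolerance
886 × 10 = 8860 Ω
Largest = 8860 × (1 + 1/100) = 8948.6 Ω.

8948.6 Ω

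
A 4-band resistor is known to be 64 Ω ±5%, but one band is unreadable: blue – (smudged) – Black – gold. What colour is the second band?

yellow

64 Ω = 64 × 10^0.
The second band gives digit 4 of the significand, and 4 is yellow.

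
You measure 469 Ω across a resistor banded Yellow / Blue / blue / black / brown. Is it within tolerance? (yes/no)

Yellow → 4 (first significant figure)
Blue → 6 (second significant figure)
Blue → 6 (third significant figure)
Black → ×1 multiplier
Brown → ±1% tolerance
466 × 1 = 466 Ω
Allowed range: 461.34 Ω to 470.66 Ω.
469 Ω lies inside that range.

yes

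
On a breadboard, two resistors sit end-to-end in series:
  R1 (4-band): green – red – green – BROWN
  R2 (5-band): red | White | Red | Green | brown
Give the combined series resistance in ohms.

34400000 Ω

R1: green, red → 52; green ×10^5 → 5200000 Ω.
R2: red, white, red → 292; green ×10^5 → 29200000 Ω.
Series: 5200000 + 29200000 = 34400000 Ω.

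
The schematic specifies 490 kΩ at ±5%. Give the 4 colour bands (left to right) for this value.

490000 Ω = 49 × 10^4.
4 → yellow
9 → white
Multiplier 10^4 → yellow.
±5% tolerance → gold.

yellow, white, yellow, gold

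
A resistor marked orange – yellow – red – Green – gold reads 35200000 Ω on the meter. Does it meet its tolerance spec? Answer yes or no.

Orange → 3 (first significant figure)
Yellow → 4 (second significant figure)
Red → 2 (third significant figure)
Green → ×10^5 multiplier
Gold → ±5% tolerance
342 × 100000 = 34200000 Ω
Allowed range: 32490000 Ω to 35910000 Ω.
35200000 Ω lies inside that range.

yes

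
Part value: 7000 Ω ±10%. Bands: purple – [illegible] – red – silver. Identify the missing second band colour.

7000 Ω = 70 × 10^2.
The second band gives digit 0 of the significand, and 0 is black.

black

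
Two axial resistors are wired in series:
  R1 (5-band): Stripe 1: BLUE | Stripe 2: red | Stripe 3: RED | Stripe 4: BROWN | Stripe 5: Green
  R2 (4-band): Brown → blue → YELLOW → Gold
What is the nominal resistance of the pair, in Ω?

R1: blue, red, red → 622; brown ×10 → 6220 Ω.
R2: brown, blue → 16; yellow ×10^4 → 160000 Ω.
Series: 6220 + 160000 = 166220 Ω.

166220 Ω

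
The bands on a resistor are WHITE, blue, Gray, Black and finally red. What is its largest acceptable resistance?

987.36 Ω

White → 9 (first significant figure)
Blue → 6 (second significant figure)
Grey → 8 (third significant figure)
Black → ×1 multiplier
Red → ±2% tolerance
968 × 1 = 968 Ω
Largest = 968 × (1 + 2/100) = 987.36 Ω.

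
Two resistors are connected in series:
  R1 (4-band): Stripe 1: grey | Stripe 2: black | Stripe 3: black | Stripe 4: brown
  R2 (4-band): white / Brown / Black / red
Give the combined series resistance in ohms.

R1: grey, black → 80; black ×1 → 80 Ω.
R2: white, brown → 91; black ×1 → 91 Ω.
Series: 80 + 91 = 171 Ω.

171 Ω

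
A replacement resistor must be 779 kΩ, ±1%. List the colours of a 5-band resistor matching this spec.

779000 Ω = 779 × 10^3.
7 → violet
7 → violet
9 → white
Multiplier 10^3 → orange.
±1% tolerance → brown.

violet, violet, white, orange, brown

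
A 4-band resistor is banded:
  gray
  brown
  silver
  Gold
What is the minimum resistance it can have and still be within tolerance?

0.7695 Ω

Grey → 8 (first significant figure)
Brown → 1 (second significant figure)
Silver → ×0.01 multiplier
Gold → ±5% tolerance
81 × 0.01 = 0.81 Ω
Minimum = 0.81 × (1 − 5/100) = 0.7695 Ω.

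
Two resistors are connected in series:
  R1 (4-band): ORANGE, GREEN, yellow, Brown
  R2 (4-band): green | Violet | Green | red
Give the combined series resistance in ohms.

R1: orange, green → 35; yellow ×10^4 → 350000 Ω.
R2: green, violet → 57; green ×10^5 → 5700000 Ω.
Series: 350000 + 5700000 = 6050000 Ω.

6050000 Ω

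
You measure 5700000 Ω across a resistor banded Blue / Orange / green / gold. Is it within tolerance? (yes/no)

Blue → 6 (first significant figure)
Orange → 3 (second significant figure)
Green → ×10^5 multiplier
Gold → ±5% tolerance
63 × 100000 = 6300000 Ω
Allowed range: 5985000 Ω to 6615000 Ω.
5700000 Ω lies outside that range.

no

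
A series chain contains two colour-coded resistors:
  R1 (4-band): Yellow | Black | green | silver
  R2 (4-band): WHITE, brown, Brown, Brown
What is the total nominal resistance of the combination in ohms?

R1: yellow, black → 40; green ×10^5 → 4000000 Ω.
R2: white, brown → 91; brown ×10 → 910 Ω.
Series: 4000000 + 910 = 4000910 Ω.

4000910 Ω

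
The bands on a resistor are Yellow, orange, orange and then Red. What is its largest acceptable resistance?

Yellow → 4 (first significant figure)
Orange → 3 (second significant figure)
Orange → ×10^3 multiplier
Red → ±2% tolerance
43 × 1000 = 43000 Ω
Largest = 43000 × (1 + 2/100) = 43860 Ω.

43860 Ω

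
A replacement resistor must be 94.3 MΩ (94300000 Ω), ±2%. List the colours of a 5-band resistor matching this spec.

94300000 Ω = 943 × 10^5.
9 → white
4 → yellow
3 → orange
Multiplier 10^5 → green.
±2% tolerance → red.

white, yellow, orange, green, red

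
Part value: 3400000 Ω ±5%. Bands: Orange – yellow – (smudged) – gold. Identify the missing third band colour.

3400000 Ω = 34 × 10^5.
The third band is the multiplier, 10^5, which is green.

green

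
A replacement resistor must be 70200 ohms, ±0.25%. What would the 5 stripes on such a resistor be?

70200 Ω = 702 × 10^2.
7 → violet
0 → black
2 → red
Multiplier 10^2 → red.
±0.25% tolerance → blue.

violet, black, red, red, blue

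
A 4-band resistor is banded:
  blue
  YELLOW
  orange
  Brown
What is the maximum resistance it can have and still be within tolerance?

Blue → 6 (first significant figure)
Yellow → 4 (second significant figure)
Orange → ×10^3 multiplier
Brown → ±1% tolerance
64 × 1000 = 64000 Ω
Maximum = 64000 × (1 + 1/100) = 64640 Ω.

64640 Ω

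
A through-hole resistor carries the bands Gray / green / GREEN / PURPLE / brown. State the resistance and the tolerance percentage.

Grey → 8 (first significant figure)
Green → 5 (second significant figure)
Green → 5 (third significant figure)
Violet → ×10^7 multiplier
Brown → ±1% tolerance
855 × 10000000 = 8550000000 Ω

8550000000 Ω ±1%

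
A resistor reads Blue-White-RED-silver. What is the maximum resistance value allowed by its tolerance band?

7590 Ω

Blue → 6 (first significant figure)
White → 9 (second significant figure)
Red → ×10^2 multiplier
Silver → ±10% tolerance
69 × 100 = 6900 Ω
Maximum = 6900 × (1 + 10/100) = 7590 Ω.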